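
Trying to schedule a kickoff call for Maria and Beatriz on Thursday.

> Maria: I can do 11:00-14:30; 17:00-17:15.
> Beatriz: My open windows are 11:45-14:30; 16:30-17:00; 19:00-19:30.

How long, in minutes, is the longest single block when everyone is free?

165

Maria ∩ Beatriz: 11:45-14:30.
Those are the intersection windows.
The longest is 11:45-14:30 at 165 minutes.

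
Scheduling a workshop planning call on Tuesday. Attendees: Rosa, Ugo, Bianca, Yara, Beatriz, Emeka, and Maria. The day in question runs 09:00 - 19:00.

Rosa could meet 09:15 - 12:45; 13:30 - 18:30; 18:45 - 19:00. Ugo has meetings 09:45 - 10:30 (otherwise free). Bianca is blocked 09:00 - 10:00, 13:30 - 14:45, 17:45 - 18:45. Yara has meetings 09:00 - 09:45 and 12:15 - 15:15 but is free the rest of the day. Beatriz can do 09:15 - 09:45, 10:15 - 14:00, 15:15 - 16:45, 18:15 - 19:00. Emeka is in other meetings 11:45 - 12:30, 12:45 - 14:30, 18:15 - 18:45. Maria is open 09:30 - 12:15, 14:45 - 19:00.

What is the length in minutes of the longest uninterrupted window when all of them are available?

90

Rosa free: 09:15-12:45, 13:30-18:30, 18:45-19:00.
Ugo free: 09:00-09:45, 10:30-19:00 (invert busy blocks within the working day).
Bianca free: 10:00-13:30, 14:45-17:45, 18:45-19:00 (invert busy blocks within the working day).
Yara free: 09:45-12:15, 15:15-19:00 (invert busy blocks within the working day).
Beatriz free: 09:15-09:45, 10:15-14:00, 15:15-16:45, 18:15-19:00.
Emeka free: 09:00-11:45, 12:30-12:45, 14:30-18:15, 18:45-19:00 (invert busy blocks within the working day).
Maria free: 09:30-12:15, 14:45-19:00.
Rosa ∩ Ugo: 09:15-09:45, 10:30-12:45, 13:30-18:30, 18:45-19:00.
Rosa ∩ Ugo ∩ Bianca: 10:30-12:45, 14:45-17:45, 18:45-19:00.
Rosa ∩ Ugo ∩ Bianca ∩ Yara: 10:30-12:15, 15:15-17:45, 18:45-19:00.
Rosa ∩ Ugo ∩ Bianca ∩ Yara ∩ Beatriz: 10:30-12:15, 15:15-16:45, 18:45-19:00.
Rosa ∩ Ugo ∩ Bianca ∩ Yara ∩ Beatriz ∩ Emeka: 10:30-11:45, 15:15-16:45, 18:45-19:00.
Rosa ∩ Ugo ∩ Bianca ∩ Yara ∩ Beatriz ∩ Emeka ∩ Maria: 10:30-11:45, 15:15-16:45, 18:45-19:00.
The longest is 15:15-16:45 at 90 minutes.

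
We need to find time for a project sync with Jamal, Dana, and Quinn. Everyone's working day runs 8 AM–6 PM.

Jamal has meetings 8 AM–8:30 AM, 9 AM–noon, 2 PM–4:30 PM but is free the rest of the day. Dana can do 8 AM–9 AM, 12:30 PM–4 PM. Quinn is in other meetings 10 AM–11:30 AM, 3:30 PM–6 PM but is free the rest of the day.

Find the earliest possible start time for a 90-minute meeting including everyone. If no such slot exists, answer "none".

Jamal free: 08:30-09:00, 12:00-14:00, 16:30-18:00 (invert busy blocks within the working day).
Dana free: 08:00-09:00, 12:30-16:00.
Quinn free: 08:00-10:00, 11:30-15:30 (invert busy blocks within the working day).
Jamal ∩ Dana: 08:30-09:00, 12:30-14:00.
Jamal ∩ Dana ∩ Quinn: 08:30-09:00, 12:30-14:00.
Those are the intersection windows.
The first common window of at least 90 minutes is 12:30-14:00, so the earliest start is 12:30.

12:30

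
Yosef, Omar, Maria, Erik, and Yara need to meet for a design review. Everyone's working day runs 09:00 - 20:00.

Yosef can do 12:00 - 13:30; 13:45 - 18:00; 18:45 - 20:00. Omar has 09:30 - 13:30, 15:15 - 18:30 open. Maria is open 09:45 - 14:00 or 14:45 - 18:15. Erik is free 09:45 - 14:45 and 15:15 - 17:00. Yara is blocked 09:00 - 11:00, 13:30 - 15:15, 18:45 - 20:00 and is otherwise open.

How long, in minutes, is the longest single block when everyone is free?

105

Yosef free: 12:00-13:30, 13:45-18:00, 18:45-20:00.
Omar free: 09:30-13:30, 15:15-18:30.
Maria free: 09:45-14:00, 14:45-18:15.
Erik free: 09:45-14:45, 15:15-17:00.
Yara free: 11:00-13:30, 15:15-18:45 (invert busy blocks within the working day).
Yosef ∩ Omar: 12:00-13:30, 15:15-18:00.
Yosef ∩ Omar ∩ Maria: 12:00-13:30, 15:15-18:00.
Yosef ∩ Omar ∩ Maria ∩ Erik: 12:00-13:30, 15:15-17:00.
Yosef ∩ Omar ∩ Maria ∩ Erik ∩ Yara: 12:00-13:30, 15:15-17:00.
The longest is 15:15-17:00 at 105 minutes.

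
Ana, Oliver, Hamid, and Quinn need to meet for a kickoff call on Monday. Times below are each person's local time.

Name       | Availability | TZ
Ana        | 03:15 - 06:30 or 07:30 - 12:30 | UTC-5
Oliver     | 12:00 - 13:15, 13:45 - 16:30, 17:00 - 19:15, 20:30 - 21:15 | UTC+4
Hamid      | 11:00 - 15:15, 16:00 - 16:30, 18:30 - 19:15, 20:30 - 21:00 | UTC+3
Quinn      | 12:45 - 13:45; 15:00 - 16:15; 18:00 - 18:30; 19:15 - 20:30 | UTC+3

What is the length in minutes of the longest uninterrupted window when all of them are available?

60

Ana in UTC: 08:15-11:30, 12:30-17:30 (add 5h to convert from UTC-5).
Oliver in UTC: 08:00-09:15, 09:45-12:30, 13:00-15:15, 16:30-17:15 (subtract 4h to convert from UTC+4).
Hamid in UTC: 08:00-12:15, 13:00-13:30, 15:30-16:15, 17:30-18:00 (subtract 3h to convert from UTC+3).
Quinn in UTC: 09:45-10:45, 12:00-13:15, 15:00-15:30, 16:15-17:30 (subtract 3h to convert from UTC+3).
Ana ∩ Oliver: 08:15-09:15, 09:45-11:30, 13:00-15:15, 16:30-17:15.
Ana ∩ Oliver ∩ Hamid: 08:15-09:15, 09:45-11:30, 13:00-13:30.
Ana ∩ Oliver ∩ Hamid ∩ Quinn: 09:45-10:45, 13:00-13:15.
So the common availability across everyone is 09:45-10:45, 13:00-13:15.
The longest is 09:45-10:45 at 60 minutes.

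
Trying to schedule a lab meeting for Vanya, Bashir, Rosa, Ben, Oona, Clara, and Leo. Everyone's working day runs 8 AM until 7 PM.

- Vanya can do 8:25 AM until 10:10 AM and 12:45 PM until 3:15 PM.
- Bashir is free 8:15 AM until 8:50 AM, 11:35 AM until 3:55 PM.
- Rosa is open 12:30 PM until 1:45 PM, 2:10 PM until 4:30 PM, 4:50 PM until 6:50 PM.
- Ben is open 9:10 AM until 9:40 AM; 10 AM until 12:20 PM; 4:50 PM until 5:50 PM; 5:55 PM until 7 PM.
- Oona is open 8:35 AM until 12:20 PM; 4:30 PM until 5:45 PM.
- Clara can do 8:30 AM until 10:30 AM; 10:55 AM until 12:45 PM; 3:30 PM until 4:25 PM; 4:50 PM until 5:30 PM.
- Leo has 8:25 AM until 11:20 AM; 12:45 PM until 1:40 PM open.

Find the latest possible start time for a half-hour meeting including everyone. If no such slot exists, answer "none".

none

Vanya ∩ Bashir: 08:25-08:50, 12:45-15:15.
Vanya ∩ Bashir ∩ Rosa: 12:45-13:45, 14:10-15:15.
Vanya ∩ Bashir ∩ Rosa ∩ Ben: ∅.
Vanya ∩ Bashir ∩ Rosa ∩ Ben ∩ Oona: ∅.
Vanya ∩ Bashir ∩ Rosa ∩ Ben ∩ Oona ∩ Clara: ∅.
Vanya ∩ Bashir ∩ Rosa ∩ Ben ∩ Oona ∩ Clara ∩ Leo: ∅.
There is no time when everyone is free.
No common window is at least 30 minutes long.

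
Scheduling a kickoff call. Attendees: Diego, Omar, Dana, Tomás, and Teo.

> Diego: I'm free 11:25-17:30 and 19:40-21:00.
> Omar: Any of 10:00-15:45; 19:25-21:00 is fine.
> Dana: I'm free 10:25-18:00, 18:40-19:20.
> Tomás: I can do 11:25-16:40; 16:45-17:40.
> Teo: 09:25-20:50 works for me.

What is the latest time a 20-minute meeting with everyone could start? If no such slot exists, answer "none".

Diego ∩ Omar: 11:25-15:45, 19:40-21:00.
Diego ∩ Omar ∩ Dana: 11:25-15:45.
Diego ∩ Omar ∩ Dana ∩ Tomás: 11:25-15:45.
Diego ∩ Omar ∩ Dana ∩ Tomás ∩ Teo: 11:25-15:45.
So the common availability across everyone is 11:25-15:45.
The last common window of at least 20 minutes is 11:25-15:45; a 20-minute meeting can start as late as 15:25 and still end by 15:45.

15:25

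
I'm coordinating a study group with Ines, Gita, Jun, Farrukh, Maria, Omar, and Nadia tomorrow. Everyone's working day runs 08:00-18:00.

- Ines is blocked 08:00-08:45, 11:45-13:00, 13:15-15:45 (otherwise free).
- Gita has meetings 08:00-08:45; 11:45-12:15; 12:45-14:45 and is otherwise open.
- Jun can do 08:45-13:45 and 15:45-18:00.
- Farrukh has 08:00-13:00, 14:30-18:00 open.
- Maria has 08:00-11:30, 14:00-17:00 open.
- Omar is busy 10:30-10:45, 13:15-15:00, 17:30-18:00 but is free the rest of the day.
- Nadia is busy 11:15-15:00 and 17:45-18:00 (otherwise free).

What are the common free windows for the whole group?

08:45-10:30, 10:45-11:15, 15:45-17:00

Ines free: 08:45-11:45, 13:00-13:15, 15:45-18:00 (invert busy blocks within the working day).
Gita free: 08:45-11:45, 12:15-12:45, 14:45-18:00 (invert busy blocks within the working day).
Jun free: 08:45-13:45, 15:45-18:00.
Farrukh free: 08:00-13:00, 14:30-18:00.
Maria free: 08:00-11:30, 14:00-17:00.
Omar free: 08:00-10:30, 10:45-13:15, 15:00-17:30 (invert busy blocks within the working day).
Nadia free: 08:00-11:15, 15:00-17:45 (invert busy blocks within the working day).
Ines ∩ Gita: 08:45-11:45, 15:45-18:00.
Ines ∩ Gita ∩ Jun: 08:45-11:45, 15:45-18:00.
Ines ∩ Gita ∩ Jun ∩ Farrukh: 08:45-11:45, 15:45-18:00.
Ines ∩ Gita ∩ Jun ∩ Farrukh ∩ Maria: 08:45-11:30, 15:45-17:00.
Ines ∩ Gita ∩ Jun ∩ Farrukh ∩ Maria ∩ Omar: 08:45-10:30, 10:45-11:30, 15:45-17:00.
Ines ∩ Gita ∩ Jun ∩ Farrukh ∩ Maria ∩ Omar ∩ Nadia: 08:45-10:30, 10:45-11:15, 15:45-17:00.
Those are the intersection windows.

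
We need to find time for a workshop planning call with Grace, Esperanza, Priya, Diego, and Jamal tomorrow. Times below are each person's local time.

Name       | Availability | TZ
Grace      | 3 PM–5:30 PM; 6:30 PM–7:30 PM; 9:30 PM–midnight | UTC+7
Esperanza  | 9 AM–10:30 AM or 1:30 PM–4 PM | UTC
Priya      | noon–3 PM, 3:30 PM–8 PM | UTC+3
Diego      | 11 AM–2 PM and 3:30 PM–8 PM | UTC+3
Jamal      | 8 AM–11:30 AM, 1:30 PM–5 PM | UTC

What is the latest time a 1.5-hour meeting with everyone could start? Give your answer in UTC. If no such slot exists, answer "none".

Grace in UTC: 08:00-10:30, 11:30-12:30, 14:30-17:00 (subtract 7h to convert from UTC+7).
Esperanza in UTC: 09:00-10:30, 13:30-16:00.
Priya in UTC: 09:00-12:00, 12:30-17:00 (subtract 3h to convert from UTC+3).
Diego in UTC: 08:00-11:00, 12:30-17:00 (subtract 3h to convert from UTC+3).
Jamal in UTC: 08:00-11:30, 13:30-17:00.
Grace ∩ Esperanza: 09:00-10:30, 14:30-16:00.
Grace ∩ Esperanza ∩ Priya: 09:00-10:30, 14:30-16:00.
Grace ∩ Esperanza ∩ Priya ∩ Diego: 09:00-10:30, 14:30-16:00.
Grace ∩ Esperanza ∩ Priya ∩ Diego ∩ Jamal: 09:00-10:30, 14:30-16:00.
The last common window of at least 90 minutes is 14:30-16:00; a 90-minute meeting can start as late as 14:30 and still end by 16:00.

14:30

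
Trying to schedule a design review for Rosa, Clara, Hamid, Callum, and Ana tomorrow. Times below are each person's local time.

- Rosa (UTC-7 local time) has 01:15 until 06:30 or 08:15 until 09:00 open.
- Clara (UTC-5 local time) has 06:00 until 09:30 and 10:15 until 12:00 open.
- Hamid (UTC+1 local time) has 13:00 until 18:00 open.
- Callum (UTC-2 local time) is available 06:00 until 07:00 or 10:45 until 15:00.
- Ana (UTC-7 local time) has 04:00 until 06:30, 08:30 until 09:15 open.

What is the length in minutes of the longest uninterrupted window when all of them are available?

Rosa in UTC: 08:15-13:30, 15:15-16:00 (add 7h to convert from UTC-7).
Clara in UTC: 11:00-14:30, 15:15-17:00 (add 5h to convert from UTC-5).
Hamid in UTC: 12:00-17:00 (subtract 1h to convert from UTC+1).
Callum in UTC: 08:00-09:00, 12:45-17:00 (add 2h to convert from UTC-2).
Ana in UTC: 11:00-13:30, 15:30-16:15 (add 7h to convert from UTC-7).
Rosa ∩ Clara: 11:00-13:30, 15:15-16:00.
Rosa ∩ Clara ∩ Hamid: 12:00-13:30, 15:15-16:00.
Rosa ∩ Clara ∩ Hamid ∩ Callum: 12:45-13:30, 15:15-16:00.
Rosa ∩ Clara ∩ Hamid ∩ Callum ∩ Ana: 12:45-13:30, 15:30-16:00.
The longest is 12:45-13:30 at 45 minutes.

45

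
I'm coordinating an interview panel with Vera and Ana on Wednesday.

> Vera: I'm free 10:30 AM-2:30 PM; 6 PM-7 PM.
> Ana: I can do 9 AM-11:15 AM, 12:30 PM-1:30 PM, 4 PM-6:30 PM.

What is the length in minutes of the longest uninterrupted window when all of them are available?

Vera ∩ Ana: 10:30-11:15, 12:30-13:30, 18:00-18:30.
The longest is 12:30-13:30 at 60 minutes.

60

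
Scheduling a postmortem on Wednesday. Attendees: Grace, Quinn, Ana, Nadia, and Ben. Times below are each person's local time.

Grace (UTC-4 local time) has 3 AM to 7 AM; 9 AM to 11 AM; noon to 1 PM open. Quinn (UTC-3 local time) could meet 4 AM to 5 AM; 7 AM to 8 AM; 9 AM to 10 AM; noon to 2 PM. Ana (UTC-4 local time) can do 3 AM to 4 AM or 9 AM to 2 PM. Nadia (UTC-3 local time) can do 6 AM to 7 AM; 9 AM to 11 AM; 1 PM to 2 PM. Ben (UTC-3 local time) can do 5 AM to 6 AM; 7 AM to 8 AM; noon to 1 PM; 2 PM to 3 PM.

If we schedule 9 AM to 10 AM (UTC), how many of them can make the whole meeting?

Grace in UTC: 07:00-11:00, 13:00-15:00, 16:00-17:00 (add 4h to convert from UTC-4).
Quinn in UTC: 07:00-08:00, 10:00-11:00, 12:00-13:00, 15:00-17:00 (add 3h to convert from UTC-3).
Ana in UTC: 07:00-08:00, 13:00-18:00 (add 4h to convert from UTC-4).
Nadia in UTC: 09:00-10:00, 12:00-14:00, 16:00-17:00 (add 3h to convert from UTC-3).
Ben in UTC: 08:00-09:00, 10:00-11:00, 15:00-16:00, 17:00-18:00 (add 3h to convert from UTC-3).
Grace and Nadia can make the full 09:00-10:00 slot — that's 2.

2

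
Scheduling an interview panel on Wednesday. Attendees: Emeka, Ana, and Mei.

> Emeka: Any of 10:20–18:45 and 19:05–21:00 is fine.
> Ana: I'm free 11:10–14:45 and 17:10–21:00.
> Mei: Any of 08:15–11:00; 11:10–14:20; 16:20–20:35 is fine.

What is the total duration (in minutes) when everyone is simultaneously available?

375

Emeka ∩ Ana: 11:10-14:45, 17:10-18:45, 19:05-21:00.
Emeka ∩ Ana ∩ Mei: 11:10-14:20, 17:10-18:45, 19:05-20:35.
So the common availability across everyone is 11:10-14:20, 17:10-18:45, 19:05-20:35.
Summing the common windows: 190 + 95 + 90 = 375 minutes.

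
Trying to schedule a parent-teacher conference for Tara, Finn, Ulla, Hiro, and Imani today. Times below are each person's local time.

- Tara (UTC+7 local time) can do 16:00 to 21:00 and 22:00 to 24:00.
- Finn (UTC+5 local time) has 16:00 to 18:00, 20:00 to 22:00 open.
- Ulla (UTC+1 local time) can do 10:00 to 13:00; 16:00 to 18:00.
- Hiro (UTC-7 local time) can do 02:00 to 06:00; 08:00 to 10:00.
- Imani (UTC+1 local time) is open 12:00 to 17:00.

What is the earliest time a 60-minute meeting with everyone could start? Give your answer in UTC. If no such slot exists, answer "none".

11:00

Tara in UTC: 09:00-14:00, 15:00-17:00 (subtract 7h to convert from UTC+7).
Finn in UTC: 11:00-13:00, 15:00-17:00 (subtract 5h to convert from UTC+5).
Ulla in UTC: 09:00-12:00, 15:00-17:00 (subtract 1h to convert from UTC+1).
Hiro in UTC: 09:00-13:00, 15:00-17:00 (add 7h to convert from UTC-7).
Imani in UTC: 11:00-16:00 (subtract 1h to convert from UTC+1).
Tara ∩ Finn: 11:00-13:00, 15:00-17:00.
Tara ∩ Finn ∩ Ulla: 11:00-12:00, 15:00-17:00.
Tara ∩ Finn ∩ Ulla ∩ Hiro: 11:00-12:00, 15:00-17:00.
Tara ∩ Finn ∩ Ulla ∩ Hiro ∩ Imani: 11:00-12:00, 15:00-16:00.
The first common window of at least 60 minutes is 11:00-12:00, so the earliest start is 11:00.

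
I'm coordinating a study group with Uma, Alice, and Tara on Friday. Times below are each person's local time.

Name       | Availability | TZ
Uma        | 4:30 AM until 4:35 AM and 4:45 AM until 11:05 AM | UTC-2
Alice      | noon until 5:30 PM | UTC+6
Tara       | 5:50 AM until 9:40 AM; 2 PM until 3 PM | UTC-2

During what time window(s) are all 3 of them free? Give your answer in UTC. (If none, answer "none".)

Uma in UTC: 06:30-06:35, 06:45-13:05 (add 2h to convert from UTC-2).
Alice in UTC: 06:00-11:30 (subtract 6h to convert from UTC+6).
Tara in UTC: 07:50-11:40, 16:00-17:00 (add 2h to convert from UTC-2).
Uma ∩ Alice: 06:30-06:35, 06:45-11:30.
Uma ∩ Alice ∩ Tara: 07:50-11:30.
Those are the intersection windows.

07:50-11:30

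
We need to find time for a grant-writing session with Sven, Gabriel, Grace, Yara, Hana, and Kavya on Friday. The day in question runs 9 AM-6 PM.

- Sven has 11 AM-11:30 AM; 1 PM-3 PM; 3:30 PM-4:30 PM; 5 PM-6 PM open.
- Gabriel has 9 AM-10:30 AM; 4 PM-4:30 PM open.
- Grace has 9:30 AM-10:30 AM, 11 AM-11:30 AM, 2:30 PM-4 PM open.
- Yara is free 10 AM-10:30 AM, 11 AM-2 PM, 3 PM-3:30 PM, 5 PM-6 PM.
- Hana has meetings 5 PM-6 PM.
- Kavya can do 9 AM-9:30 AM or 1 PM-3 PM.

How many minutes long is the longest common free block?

0

Sven free: 11:00-11:30, 13:00-15:00, 15:30-16:30, 17:00-18:00.
Gabriel free: 09:00-10:30, 16:00-16:30.
Grace free: 09:30-10:30, 11:00-11:30, 14:30-16:00.
Yara free: 10:00-10:30, 11:00-14:00, 15:00-15:30, 17:00-18:00.
Hana free: 09:00-17:00 (invert busy blocks within the working day).
Kavya free: 09:00-09:30, 13:00-15:00.
Sven ∩ Gabriel: 16:00-16:30.
Sven ∩ Gabriel ∩ Grace: ∅.
Sven ∩ Gabriel ∩ Grace ∩ Yara: ∅.
Sven ∩ Gabriel ∩ Grace ∩ Yara ∩ Hana: ∅.
Sven ∩ Gabriel ∩ Grace ∩ Yara ∩ Hana ∩ Kavya: ∅.
There is no time when everyone is free.
No common window exists, so the longest block is 0 minutes.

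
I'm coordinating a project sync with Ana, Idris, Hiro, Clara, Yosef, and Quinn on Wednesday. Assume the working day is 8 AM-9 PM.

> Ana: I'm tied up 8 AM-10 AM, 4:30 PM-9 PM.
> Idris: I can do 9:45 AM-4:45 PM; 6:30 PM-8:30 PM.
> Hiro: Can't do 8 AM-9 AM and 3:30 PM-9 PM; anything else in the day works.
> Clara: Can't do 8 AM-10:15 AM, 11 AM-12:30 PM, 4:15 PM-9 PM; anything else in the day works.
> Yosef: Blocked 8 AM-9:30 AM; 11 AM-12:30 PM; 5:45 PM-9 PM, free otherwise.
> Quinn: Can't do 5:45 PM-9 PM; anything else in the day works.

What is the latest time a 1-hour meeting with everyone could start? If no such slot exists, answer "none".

14:30

Ana free: 10:00-16:30 (invert busy blocks within the working day).
Idris free: 09:45-16:45, 18:30-20:30.
Hiro free: 09:00-15:30 (invert busy blocks within the working day).
Clara free: 10:15-11:00, 12:30-16:15 (invert busy blocks within the working day).
Yosef free: 09:30-11:00, 12:30-17:45 (invert busy blocks within the working day).
Quinn free: 08:00-17:45 (invert busy blocks within the working day).
Ana ∩ Idris: 10:00-16:30.
Ana ∩ Idris ∩ Hiro: 10:00-15:30.
Ana ∩ Idris ∩ Hiro ∩ Clara: 10:15-11:00, 12:30-15:30.
Ana ∩ Idris ∩ Hiro ∩ Clara ∩ Yosef: 10:15-11:00, 12:30-15:30.
Ana ∩ Idris ∩ Hiro ∩ Clara ∩ Yosef ∩ Quinn: 10:15-11:00, 12:30-15:30.
The last common window of at least 60 minutes is 12:30-15:30; a 60-minute meeting can start as late as 14:30 and still end by 15:30.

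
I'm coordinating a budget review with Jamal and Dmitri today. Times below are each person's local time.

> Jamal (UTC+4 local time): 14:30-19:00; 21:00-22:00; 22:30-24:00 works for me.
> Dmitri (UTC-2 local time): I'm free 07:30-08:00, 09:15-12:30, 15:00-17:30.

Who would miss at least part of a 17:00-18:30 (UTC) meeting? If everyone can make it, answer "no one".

Jamal in UTC: 10:30-15:00, 17:00-18:00, 18:30-20:00 (subtract 4h to convert from UTC+4).
Dmitri in UTC: 09:30-10:00, 11:15-14:30, 17:00-19:30 (add 2h to convert from UTC-2).
Jamal: not fully free for 17:00-18:30. Dmitri: free for 17:00-18:30.

Jamal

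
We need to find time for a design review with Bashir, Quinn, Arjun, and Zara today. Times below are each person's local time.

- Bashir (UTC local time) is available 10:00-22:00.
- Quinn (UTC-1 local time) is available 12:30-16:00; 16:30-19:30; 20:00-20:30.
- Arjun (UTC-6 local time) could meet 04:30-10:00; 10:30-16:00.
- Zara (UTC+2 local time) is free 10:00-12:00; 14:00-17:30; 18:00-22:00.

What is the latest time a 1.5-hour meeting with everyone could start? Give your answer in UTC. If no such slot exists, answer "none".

Bashir in UTC: 10:00-22:00.
Quinn in UTC: 13:30-17:00, 17:30-20:30, 21:00-21:30 (add 1h to convert from UTC-1).
Arjun in UTC: 10:30-16:00, 16:30-22:00 (add 6h to convert from UTC-6).
Zara in UTC: 08:00-10:00, 12:00-15:30, 16:00-20:00 (subtract 2h to convert from UTC+2).
Bashir ∩ Quinn: 13:30-17:00, 17:30-20:30, 21:00-21:30.
Bashir ∩ Quinn ∩ Arjun: 13:30-16:00, 16:30-17:00, 17:30-20:30, 21:00-21:30.
Bashir ∩ Quinn ∩ Arjun ∩ Zara: 13:30-15:30, 16:30-17:00, 17:30-20:00.
So the common availability across everyone is 13:30-15:30, 16:30-17:00, 17:30-20:00.
The last common window of at least 90 minutes is 17:30-20:00; a 90-minute meeting can start as late as 18:30 and still end by 20:00.

18:30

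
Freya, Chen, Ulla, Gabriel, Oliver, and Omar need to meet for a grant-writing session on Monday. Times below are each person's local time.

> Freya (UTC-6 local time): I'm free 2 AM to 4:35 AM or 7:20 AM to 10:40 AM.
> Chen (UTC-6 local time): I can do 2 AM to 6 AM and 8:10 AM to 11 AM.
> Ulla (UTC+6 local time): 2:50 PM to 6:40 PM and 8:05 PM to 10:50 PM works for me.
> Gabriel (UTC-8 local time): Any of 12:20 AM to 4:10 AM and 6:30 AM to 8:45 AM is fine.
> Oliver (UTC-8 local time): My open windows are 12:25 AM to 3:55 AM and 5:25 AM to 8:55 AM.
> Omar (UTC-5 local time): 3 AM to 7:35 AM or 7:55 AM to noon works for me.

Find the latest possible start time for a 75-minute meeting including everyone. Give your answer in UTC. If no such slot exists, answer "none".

Freya in UTC: 08:00-10:35, 13:20-16:40 (add 6h to convert from UTC-6).
Chen in UTC: 08:00-12:00, 14:10-17:00 (add 6h to convert from UTC-6).
Ulla in UTC: 08:50-12:40, 14:05-16:50 (subtract 6h to convert from UTC+6).
Gabriel in UTC: 08:20-12:10, 14:30-16:45 (add 8h to convert from UTC-8).
Oliver in UTC: 08:25-11:55, 13:25-16:55 (add 8h to convert from UTC-8).
Omar in UTC: 08:00-12:35, 12:55-17:00 (add 5h to convert from UTC-5).
Freya ∩ Chen: 08:00-10:35, 14:10-16:40.
Freya ∩ Chen ∩ Ulla: 08:50-10:35, 14:10-16:40.
Freya ∩ Chen ∩ Ulla ∩ Gabriel: 08:50-10:35, 14:30-16:40.
Freya ∩ Chen ∩ Ulla ∩ Gabriel ∩ Oliver: 08:50-10:35, 14:30-16:40.
Freya ∩ Chen ∩ Ulla ∩ Gabriel ∩ Oliver ∩ Omar: 08:50-10:35, 14:30-16:40.
Those are the intersection windows.
The last common window of at least 75 minutes is 14:30-16:40; a 75-minute meeting can start as late as 15:25 and still end by 16:40.

15:25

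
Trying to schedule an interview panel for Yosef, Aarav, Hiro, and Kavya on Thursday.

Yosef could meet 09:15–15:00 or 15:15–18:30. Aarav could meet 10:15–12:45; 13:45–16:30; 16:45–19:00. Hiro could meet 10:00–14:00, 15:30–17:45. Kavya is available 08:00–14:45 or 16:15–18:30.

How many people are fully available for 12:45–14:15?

Yosef and Kavya can make the full 12:45-14:15 slot — that's 2.

2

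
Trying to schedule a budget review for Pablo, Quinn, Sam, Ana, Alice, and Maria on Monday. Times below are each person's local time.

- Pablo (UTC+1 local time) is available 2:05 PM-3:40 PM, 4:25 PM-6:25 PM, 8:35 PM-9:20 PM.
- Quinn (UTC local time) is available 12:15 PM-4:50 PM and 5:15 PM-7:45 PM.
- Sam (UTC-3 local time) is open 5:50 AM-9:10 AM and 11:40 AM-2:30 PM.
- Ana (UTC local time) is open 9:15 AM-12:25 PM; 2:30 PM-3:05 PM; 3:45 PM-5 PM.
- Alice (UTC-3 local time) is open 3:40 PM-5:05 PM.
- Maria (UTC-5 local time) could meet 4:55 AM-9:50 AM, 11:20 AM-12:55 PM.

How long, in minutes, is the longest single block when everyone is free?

0

Pablo in UTC: 13:05-14:40, 15:25-17:25, 19:35-20:20 (subtract 1h to convert from UTC+1).
Quinn in UTC: 12:15-16:50, 17:15-19:45.
Sam in UTC: 08:50-12:10, 14:40-17:30 (add 3h to convert from UTC-3).
Ana in UTC: 09:15-12:25, 14:30-15:05, 15:45-17:00.
Alice in UTC: 18:40-20:05 (add 3h to convert from UTC-3).
Maria in UTC: 09:55-14:50, 16:20-17:55 (add 5h to convert from UTC-5).
Pablo ∩ Quinn: 13:05-14:40, 15:25-16:50, 17:15-17:25, 19:35-19:45.
Pablo ∩ Quinn ∩ Sam: 15:25-16:50, 17:15-17:25.
Pablo ∩ Quinn ∩ Sam ∩ Ana: 15:45-16:50.
Pablo ∩ Quinn ∩ Sam ∩ Ana ∩ Alice: ∅.
Pablo ∩ Quinn ∩ Sam ∩ Ana ∩ Alice ∩ Maria: ∅.
There is no time when everyone is free.
No common window exists, so the longest block is 0 minutes.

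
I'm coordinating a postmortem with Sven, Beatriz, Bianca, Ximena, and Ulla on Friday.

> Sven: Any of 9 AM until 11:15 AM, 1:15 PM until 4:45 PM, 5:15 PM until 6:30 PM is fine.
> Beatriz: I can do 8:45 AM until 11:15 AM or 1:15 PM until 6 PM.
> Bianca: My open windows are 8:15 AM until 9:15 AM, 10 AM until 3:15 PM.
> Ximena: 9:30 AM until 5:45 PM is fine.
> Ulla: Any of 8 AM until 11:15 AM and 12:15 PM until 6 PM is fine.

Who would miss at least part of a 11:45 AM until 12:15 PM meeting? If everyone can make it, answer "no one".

Sven: not fully free for 11:45-12:15. Beatriz: not fully free for 11:45-12:15. Bianca: free for 11:45-12:15. Ximena: free for 11:45-12:15. Ulla: not fully free for 11:45-12:15.

Beatriz, Sven, Ulla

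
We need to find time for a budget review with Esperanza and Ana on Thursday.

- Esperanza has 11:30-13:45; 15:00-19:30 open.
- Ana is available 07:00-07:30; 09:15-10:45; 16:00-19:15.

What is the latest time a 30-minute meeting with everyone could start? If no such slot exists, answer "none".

Esperanza ∩ Ana: 16:00-19:15.
The last common window of at least 30 minutes is 16:00-19:15; a 30-minute meeting can start as late as 18:45 and still end by 19:15.

18:45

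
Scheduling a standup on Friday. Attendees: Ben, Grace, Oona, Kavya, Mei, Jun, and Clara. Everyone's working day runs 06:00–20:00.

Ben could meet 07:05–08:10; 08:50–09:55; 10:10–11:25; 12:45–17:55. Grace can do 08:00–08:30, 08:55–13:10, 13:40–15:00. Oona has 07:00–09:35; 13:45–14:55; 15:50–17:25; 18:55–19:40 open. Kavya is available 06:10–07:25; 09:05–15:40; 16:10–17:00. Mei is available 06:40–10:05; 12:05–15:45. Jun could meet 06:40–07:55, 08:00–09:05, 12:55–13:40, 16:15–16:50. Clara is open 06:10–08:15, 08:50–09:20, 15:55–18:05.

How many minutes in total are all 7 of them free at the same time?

Ben ∩ Grace: 08:00-08:10, 08:55-09:55, 10:10-11:25, 12:45-13:10, 13:40-15:00.
Ben ∩ Grace ∩ Oona: 08:00-08:10, 08:55-09:35, 13:45-14:55.
Ben ∩ Grace ∩ Oona ∩ Kavya: 09:05-09:35, 13:45-14:55.
Ben ∩ Grace ∩ Oona ∩ Kavya ∩ Mei: 09:05-09:35, 13:45-14:55.
Ben ∩ Grace ∩ Oona ∩ Kavya ∩ Mei ∩ Jun: ∅.
Ben ∩ Grace ∩ Oona ∩ Kavya ∩ Mei ∩ Jun ∩ Clara: ∅.
There is no time when everyone is free.
There is no common window, so the total is 0 minutes.

0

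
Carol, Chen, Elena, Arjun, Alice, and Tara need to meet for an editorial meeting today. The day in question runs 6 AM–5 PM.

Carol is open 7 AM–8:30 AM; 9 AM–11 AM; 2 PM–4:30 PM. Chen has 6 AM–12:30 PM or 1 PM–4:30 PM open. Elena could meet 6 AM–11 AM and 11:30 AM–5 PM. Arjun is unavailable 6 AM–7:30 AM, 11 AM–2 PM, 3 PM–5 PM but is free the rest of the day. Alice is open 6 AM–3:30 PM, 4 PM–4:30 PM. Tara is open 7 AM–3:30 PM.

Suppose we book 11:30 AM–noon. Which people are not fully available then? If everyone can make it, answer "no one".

Arjun, Carol

Carol free: 07:00-08:30, 09:00-11:00, 14:00-16:30.
Chen free: 06:00-12:30, 13:00-16:30.
Elena free: 06:00-11:00, 11:30-17:00.
Arjun free: 07:30-11:00, 14:00-15:00 (invert busy blocks within the working day).
Alice free: 06:00-15:30, 16:00-16:30.
Tara free: 07:00-15:30.
Carol: not fully free for 11:30-12:00. Chen: free for 11:30-12:00. Elena: free for 11:30-12:00. Arjun: not fully free for 11:30-12:00. Alice: free for 11:30-12:00. Tara: free for 11:30-12:00.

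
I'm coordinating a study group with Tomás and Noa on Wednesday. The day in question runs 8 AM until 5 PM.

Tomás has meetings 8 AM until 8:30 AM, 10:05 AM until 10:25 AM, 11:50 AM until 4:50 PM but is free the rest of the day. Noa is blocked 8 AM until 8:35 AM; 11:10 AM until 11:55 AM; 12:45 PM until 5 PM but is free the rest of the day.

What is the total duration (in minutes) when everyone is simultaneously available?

135

Tomás free: 08:30-10:05, 10:25-11:50, 16:50-17:00 (invert busy blocks within the working day).
Noa free: 08:35-11:10, 11:55-12:45 (invert busy blocks within the working day).
Tomás ∩ Noa: 08:35-10:05, 10:25-11:10.
Those are the intersection windows.
Summing the common windows: 90 + 45 = 135 minutes.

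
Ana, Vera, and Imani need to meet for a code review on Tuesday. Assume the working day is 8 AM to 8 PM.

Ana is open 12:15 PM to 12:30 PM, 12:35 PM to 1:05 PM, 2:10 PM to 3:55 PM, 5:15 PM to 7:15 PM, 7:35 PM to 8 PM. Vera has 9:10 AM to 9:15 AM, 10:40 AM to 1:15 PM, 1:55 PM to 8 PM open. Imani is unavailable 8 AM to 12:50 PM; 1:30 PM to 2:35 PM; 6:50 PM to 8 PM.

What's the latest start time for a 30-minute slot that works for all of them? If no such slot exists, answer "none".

Ana free: 12:15-12:30, 12:35-13:05, 14:10-15:55, 17:15-19:15, 19:35-20:00.
Vera free: 09:10-09:15, 10:40-13:15, 13:55-20:00.
Imani free: 12:50-13:30, 14:35-18:50 (invert busy blocks within the working day).
Ana ∩ Vera: 12:15-12:30, 12:35-13:05, 14:10-15:55, 17:15-19:15, 19:35-20:00.
Ana ∩ Vera ∩ Imani: 12:50-13:05, 14:35-15:55, 17:15-18:50.
The last common window of at least 30 minutes is 17:15-18:50; a 30-minute meeting can start as late as 18:20 and still end by 18:50.

18:20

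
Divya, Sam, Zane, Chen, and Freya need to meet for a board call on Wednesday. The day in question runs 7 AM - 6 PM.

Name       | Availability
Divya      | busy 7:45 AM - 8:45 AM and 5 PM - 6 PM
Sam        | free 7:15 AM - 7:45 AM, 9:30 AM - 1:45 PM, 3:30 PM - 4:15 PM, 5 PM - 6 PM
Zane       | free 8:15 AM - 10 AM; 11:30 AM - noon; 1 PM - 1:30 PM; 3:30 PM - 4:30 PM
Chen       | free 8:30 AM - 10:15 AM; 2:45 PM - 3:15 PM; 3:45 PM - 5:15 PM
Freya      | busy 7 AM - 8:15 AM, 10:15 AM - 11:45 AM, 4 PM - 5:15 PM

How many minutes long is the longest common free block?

30

Divya free: 07:00-07:45, 08:45-17:00 (invert busy blocks within the working day).
Sam free: 07:15-07:45, 09:30-13:45, 15:30-16:15, 17:00-18:00.
Zane free: 08:15-10:00, 11:30-12:00, 13:00-13:30, 15:30-16:30.
Chen free: 08:30-10:15, 14:45-15:15, 15:45-17:15.
Freya free: 08:15-10:15, 11:45-16:00, 17:15-18:00 (invert busy blocks within the working day).
Divya ∩ Sam: 07:15-07:45, 09:30-13:45, 15:30-16:15.
Divya ∩ Sam ∩ Zane: 09:30-10:00, 11:30-12:00, 13:00-13:30, 15:30-16:15.
Divya ∩ Sam ∩ Zane ∩ Chen: 09:30-10:00, 15:45-16:15.
Divya ∩ Sam ∩ Zane ∩ Chen ∩ Freya: 09:30-10:00, 15:45-16:00.
The longest is 09:30-10:00 at 30 minutes.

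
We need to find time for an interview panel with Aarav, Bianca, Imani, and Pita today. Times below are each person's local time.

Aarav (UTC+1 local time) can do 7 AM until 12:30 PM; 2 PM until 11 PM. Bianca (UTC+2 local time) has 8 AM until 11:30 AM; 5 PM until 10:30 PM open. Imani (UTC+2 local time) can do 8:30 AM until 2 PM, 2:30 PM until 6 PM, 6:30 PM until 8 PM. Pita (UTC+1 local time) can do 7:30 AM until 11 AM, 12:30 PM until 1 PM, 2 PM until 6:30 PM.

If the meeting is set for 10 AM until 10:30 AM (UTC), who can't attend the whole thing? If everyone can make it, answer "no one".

Aarav in UTC: 06:00-11:30, 13:00-22:00 (subtract 1h to convert from UTC+1).
Bianca in UTC: 06:00-09:30, 15:00-20:30 (subtract 2h to convert from UTC+2).
Imani in UTC: 06:30-12:00, 12:30-16:00, 16:30-18:00 (subtract 2h to convert from UTC+2).
Pita in UTC: 06:30-10:00, 11:30-12:00, 13:00-17:30 (subtract 1h to convert from UTC+1).
Aarav: free for 10:00-10:30. Bianca: not fully free for 10:00-10:30. Imani: free for 10:00-10:30. Pita: not fully free for 10:00-10:30.

Bianca, Pita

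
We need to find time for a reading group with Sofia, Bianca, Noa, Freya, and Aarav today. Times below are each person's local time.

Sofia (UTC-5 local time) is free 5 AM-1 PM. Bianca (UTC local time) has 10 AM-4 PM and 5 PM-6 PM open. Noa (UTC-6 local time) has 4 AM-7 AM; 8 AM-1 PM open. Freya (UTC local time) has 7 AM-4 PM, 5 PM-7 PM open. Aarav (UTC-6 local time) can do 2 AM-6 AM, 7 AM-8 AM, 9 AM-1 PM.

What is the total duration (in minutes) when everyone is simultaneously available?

Sofia in UTC: 10:00-18:00 (add 5h to convert from UTC-5).
Bianca in UTC: 10:00-16:00, 17:00-18:00.
Noa in UTC: 10:00-13:00, 14:00-19:00 (add 6h to convert from UTC-6).
Freya in UTC: 07:00-16:00, 17:00-19:00.
Aarav in UTC: 08:00-12:00, 13:00-14:00, 15:00-19:00 (add 6h to convert from UTC-6).
Sofia ∩ Bianca: 10:00-16:00, 17:00-18:00.
Sofia ∩ Bianca ∩ Noa: 10:00-13:00, 14:00-16:00, 17:00-18:00.
Sofia ∩ Bianca ∩ Noa ∩ Freya: 10:00-13:00, 14:00-16:00, 17:00-18:00.
Sofia ∩ Bianca ∩ Noa ∩ Freya ∩ Aarav: 10:00-12:00, 15:00-16:00, 17:00-18:00.
Those are the intersection windows.
Summing the common windows: 120 + 60 + 60 = 240 minutes.

240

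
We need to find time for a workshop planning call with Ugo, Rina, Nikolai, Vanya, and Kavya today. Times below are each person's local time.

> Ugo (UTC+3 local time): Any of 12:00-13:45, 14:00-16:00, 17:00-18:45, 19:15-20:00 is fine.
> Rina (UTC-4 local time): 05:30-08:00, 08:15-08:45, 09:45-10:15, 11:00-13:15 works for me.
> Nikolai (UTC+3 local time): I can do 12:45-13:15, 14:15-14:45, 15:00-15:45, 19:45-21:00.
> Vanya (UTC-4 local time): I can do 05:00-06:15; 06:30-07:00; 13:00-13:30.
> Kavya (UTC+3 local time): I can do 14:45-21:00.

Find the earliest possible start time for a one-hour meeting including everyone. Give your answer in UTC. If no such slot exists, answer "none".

none

Ugo in UTC: 09:00-10:45, 11:00-13:00, 14:00-15:45, 16:15-17:00 (subtract 3h to convert from UTC+3).
Rina in UTC: 09:30-12:00, 12:15-12:45, 13:45-14:15, 15:00-17:15 (add 4h to convert from UTC-4).
Nikolai in UTC: 09:45-10:15, 11:15-11:45, 12:00-12:45, 16:45-18:00 (subtract 3h to convert from UTC+3).
Vanya in UTC: 09:00-10:15, 10:30-11:00, 17:00-17:30 (add 4h to convert from UTC-4).
Kavya in UTC: 11:45-18:00 (subtract 3h to convert from UTC+3).
Ugo ∩ Rina: 09:30-10:45, 11:00-12:00, 12:15-12:45, 14:00-14:15, 15:00-15:45, 16:15-17:00.
Ugo ∩ Rina ∩ Nikolai: 09:45-10:15, 11:15-11:45, 12:15-12:45, 16:45-17:00.
Ugo ∩ Rina ∩ Nikolai ∩ Vanya: 09:45-10:15.
Ugo ∩ Rina ∩ Nikolai ∩ Vanya ∩ Kavya: ∅.
There is no time when everyone is free.
No common window is at least 60 minutes long.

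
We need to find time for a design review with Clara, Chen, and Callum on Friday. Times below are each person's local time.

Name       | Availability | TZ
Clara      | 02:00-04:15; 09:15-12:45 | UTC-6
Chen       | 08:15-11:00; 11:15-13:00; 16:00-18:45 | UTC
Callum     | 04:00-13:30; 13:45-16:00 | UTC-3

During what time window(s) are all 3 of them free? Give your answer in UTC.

Clara in UTC: 08:00-10:15, 15:15-18:45 (add 6h to convert from UTC-6).
Chen in UTC: 08:15-11:00, 11:15-13:00, 16:00-18:45.
Callum in UTC: 07:00-16:30, 16:45-19:00 (add 3h to convert from UTC-3).
Clara ∩ Chen: 08:15-10:15, 16:00-18:45.
Clara ∩ Chen ∩ Callum: 08:15-10:15, 16:00-16:30, 16:45-18:45.
So the common availability across everyone is 08:15-10:15, 16:00-16:30, 16:45-18:45.

08:15-10:15, 16:00-16:30, 16:45-18:45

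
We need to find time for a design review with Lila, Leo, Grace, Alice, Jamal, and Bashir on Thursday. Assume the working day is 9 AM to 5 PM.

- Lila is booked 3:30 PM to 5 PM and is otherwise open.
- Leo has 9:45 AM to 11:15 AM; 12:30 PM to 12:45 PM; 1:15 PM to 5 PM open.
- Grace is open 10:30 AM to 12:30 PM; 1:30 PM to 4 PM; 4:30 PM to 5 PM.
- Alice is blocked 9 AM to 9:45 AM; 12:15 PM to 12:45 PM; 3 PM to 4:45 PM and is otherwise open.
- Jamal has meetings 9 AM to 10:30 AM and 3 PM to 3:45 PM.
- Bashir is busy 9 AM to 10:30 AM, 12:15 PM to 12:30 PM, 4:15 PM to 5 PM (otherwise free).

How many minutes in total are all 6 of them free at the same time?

Lila free: 09:00-15:30 (invert busy blocks within the working day).
Leo free: 09:45-11:15, 12:30-12:45, 13:15-17:00.
Grace free: 10:30-12:30, 13:30-16:00, 16:30-17:00.
Alice free: 09:45-12:15, 12:45-15:00, 16:45-17:00 (invert busy blocks within the working day).
Jamal free: 10:30-15:00, 15:45-17:00 (invert busy blocks within the working day).
Bashir free: 10:30-12:15, 12:30-16:15 (invert busy blocks within the working day).
Lila ∩ Leo: 09:45-11:15, 12:30-12:45, 13:15-15:30.
Lila ∩ Leo ∩ Grace: 10:30-11:15, 13:30-15:30.
Lila ∩ Leo ∩ Grace ∩ Alice: 10:30-11:15, 13:30-15:00.
Lila ∩ Leo ∩ Grace ∩ Alice ∩ Jamal: 10:30-11:15, 13:30-15:00.
Lila ∩ Leo ∩ Grace ∩ Alice ∩ Jamal ∩ Bashir: 10:30-11:15, 13:30-15:00.
Summing the common windows: 45 + 90 = 135 minutes.

135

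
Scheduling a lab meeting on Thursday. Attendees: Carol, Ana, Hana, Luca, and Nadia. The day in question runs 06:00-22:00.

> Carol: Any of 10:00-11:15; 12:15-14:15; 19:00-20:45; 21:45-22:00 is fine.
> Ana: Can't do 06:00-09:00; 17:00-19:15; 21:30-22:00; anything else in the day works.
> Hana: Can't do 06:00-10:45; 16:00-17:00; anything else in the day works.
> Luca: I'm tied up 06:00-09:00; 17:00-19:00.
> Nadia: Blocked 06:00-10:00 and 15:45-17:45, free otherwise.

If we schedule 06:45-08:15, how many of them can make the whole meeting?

Carol free: 10:00-11:15, 12:15-14:15, 19:00-20:45, 21:45-22:00.
Ana free: 09:00-17:00, 19:15-21:30 (invert busy blocks within the working day).
Hana free: 10:45-16:00, 17:00-22:00 (invert busy blocks within the working day).
Luca free: 09:00-17:00, 19:00-22:00 (invert busy blocks within the working day).
Nadia free: 10:00-15:45, 17:45-22:00 (invert busy blocks within the working day).
nobody can make the full 06:45-08:15 slot — that's 0.

0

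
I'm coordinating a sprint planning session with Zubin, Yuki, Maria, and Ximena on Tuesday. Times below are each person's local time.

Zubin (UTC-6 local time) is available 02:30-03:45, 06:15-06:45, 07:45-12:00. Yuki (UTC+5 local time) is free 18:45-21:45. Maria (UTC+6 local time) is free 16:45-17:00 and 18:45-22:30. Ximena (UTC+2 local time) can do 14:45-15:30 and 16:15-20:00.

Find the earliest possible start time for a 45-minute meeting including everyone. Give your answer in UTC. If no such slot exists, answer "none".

14:15

Zubin in UTC: 08:30-09:45, 12:15-12:45, 13:45-18:00 (add 6h to convert from UTC-6).
Yuki in UTC: 13:45-16:45 (subtract 5h to convert from UTC+5).
Maria in UTC: 10:45-11:00, 12:45-16:30 (subtract 6h to convert from UTC+6).
Ximena in UTC: 12:45-13:30, 14:15-18:00 (subtract 2h to convert from UTC+2).
Zubin ∩ Yuki: 13:45-16:45.
Zubin ∩ Yuki ∩ Maria: 13:45-16:30.
Zubin ∩ Yuki ∩ Maria ∩ Ximena: 14:15-16:30.
Those are the intersection windows.
The first common window of at least 45 minutes is 14:15-16:30, so the earliest start is 14:15.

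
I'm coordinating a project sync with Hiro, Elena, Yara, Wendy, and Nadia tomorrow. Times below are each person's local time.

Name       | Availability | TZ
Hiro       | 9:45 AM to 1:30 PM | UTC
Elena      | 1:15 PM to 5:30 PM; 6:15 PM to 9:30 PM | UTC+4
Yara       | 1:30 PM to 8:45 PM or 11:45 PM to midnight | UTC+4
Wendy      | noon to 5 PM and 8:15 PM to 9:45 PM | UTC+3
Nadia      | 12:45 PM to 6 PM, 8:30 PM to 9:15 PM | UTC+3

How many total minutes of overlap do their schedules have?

Hiro in UTC: 09:45-13:30.
Elena in UTC: 09:15-13:30, 14:15-17:30 (subtract 4h to convert from UTC+4).
Yara in UTC: 09:30-16:45, 19:45-20:00 (subtract 4h to convert from UTC+4).
Wendy in UTC: 09:00-14:00, 17:15-18:45 (subtract 3h to convert from UTC+3).
Nadia in UTC: 09:45-15:00, 17:30-18:15 (subtract 3h to convert from UTC+3).
Hiro ∩ Elena: 09:45-13:30.
Hiro ∩ Elena ∩ Yara: 09:45-13:30.
Hiro ∩ Elena ∩ Yara ∩ Wendy: 09:45-13:30.
Hiro ∩ Elena ∩ Yara ∩ Wendy ∩ Nadia: 09:45-13:30.
That's a single block of 225 minutes.

225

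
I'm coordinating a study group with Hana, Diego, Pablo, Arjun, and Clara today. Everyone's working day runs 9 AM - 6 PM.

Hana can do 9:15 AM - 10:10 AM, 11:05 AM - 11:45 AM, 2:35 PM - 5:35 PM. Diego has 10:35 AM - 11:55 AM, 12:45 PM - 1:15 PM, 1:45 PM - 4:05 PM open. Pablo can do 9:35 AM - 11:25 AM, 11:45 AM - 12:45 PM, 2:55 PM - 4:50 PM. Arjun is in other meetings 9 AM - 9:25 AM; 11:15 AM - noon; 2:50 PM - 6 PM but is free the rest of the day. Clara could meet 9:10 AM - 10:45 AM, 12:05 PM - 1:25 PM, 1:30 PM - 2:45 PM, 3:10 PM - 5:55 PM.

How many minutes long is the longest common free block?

0

Hana free: 09:15-10:10, 11:05-11:45, 14:35-17:35.
Diego free: 10:35-11:55, 12:45-13:15, 13:45-16:05.
Pablo free: 09:35-11:25, 11:45-12:45, 14:55-16:50.
Arjun free: 09:25-11:15, 12:00-14:50 (invert busy blocks within the working day).
Clara free: 09:10-10:45, 12:05-13:25, 13:30-14:45, 15:10-17:55.
Hana ∩ Diego: 11:05-11:45, 14:35-16:05.
Hana ∩ Diego ∩ Pablo: 11:05-11:25, 14:55-16:05.
Hana ∩ Diego ∩ Pablo ∩ Arjun: 11:05-11:15.
Hana ∩ Diego ∩ Pablo ∩ Arjun ∩ Clara: ∅.
There is no time when everyone is free.
No common window exists, so the longest block is 0 minutes.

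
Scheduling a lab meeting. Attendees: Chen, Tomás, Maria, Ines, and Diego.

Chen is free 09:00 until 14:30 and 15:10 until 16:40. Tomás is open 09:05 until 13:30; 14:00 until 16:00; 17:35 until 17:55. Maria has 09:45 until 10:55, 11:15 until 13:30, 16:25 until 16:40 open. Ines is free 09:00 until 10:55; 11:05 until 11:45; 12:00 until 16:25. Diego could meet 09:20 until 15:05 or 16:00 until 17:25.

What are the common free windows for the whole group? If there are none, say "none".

09:45-10:55, 11:15-11:45, 12:00-13:30

Chen ∩ Tomás: 09:05-13:30, 14:00-14:30, 15:10-16:00.
Chen ∩ Tomás ∩ Maria: 09:45-10:55, 11:15-13:30.
Chen ∩ Tomás ∩ Maria ∩ Ines: 09:45-10:55, 11:15-11:45, 12:00-13:30.
Chen ∩ Tomás ∩ Maria ∩ Ines ∩ Diego: 09:45-10:55, 11:15-11:45, 12:00-13:30.
So the common availability across everyone is 09:45-10:55, 11:15-11:45, 12:00-13:30.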